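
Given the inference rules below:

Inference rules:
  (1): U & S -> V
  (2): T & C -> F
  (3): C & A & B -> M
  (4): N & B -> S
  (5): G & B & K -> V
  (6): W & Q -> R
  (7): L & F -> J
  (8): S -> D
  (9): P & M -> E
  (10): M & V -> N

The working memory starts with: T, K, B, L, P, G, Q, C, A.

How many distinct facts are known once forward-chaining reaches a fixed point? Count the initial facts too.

17

Round 1: (2) [T & C -> F]; (3) [C & A & B -> M]; (5) [G & B & K -> V]. New: F, M, V.
Round 2: (7) [L & F -> J]; (9) [P & M -> E]; (10) [M & V -> N]. New: J, E, N.
Round 3: (4) [N & B -> S]. New: S.
Round 4: (8) [S -> D]. New: D.
Closure: {A, B, C, D, E, F, G, J, K, L, M, N, P, Q, S, T, V} — 17 facts.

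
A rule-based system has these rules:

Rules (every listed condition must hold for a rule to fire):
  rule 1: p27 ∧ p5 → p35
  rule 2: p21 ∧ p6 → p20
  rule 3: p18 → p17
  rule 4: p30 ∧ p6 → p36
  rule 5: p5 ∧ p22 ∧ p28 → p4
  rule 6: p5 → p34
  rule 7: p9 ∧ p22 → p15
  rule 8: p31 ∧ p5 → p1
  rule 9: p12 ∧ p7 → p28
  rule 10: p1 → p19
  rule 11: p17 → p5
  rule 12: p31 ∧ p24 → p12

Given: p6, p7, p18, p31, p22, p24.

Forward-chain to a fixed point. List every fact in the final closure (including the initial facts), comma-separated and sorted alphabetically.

p1, p12, p17, p18, p19, p22, p24, p28, p31, p34, p4, p5, p6, p7

Round 1 fires rule 3, rule 12, giving p17, p12.
Round 2 fires rule 9, rule 11, giving p28, p5.
Round 3 fires rule 5, rule 6, rule 8, giving p4, p34, p1.
Round 4 fires rule 10, giving p19.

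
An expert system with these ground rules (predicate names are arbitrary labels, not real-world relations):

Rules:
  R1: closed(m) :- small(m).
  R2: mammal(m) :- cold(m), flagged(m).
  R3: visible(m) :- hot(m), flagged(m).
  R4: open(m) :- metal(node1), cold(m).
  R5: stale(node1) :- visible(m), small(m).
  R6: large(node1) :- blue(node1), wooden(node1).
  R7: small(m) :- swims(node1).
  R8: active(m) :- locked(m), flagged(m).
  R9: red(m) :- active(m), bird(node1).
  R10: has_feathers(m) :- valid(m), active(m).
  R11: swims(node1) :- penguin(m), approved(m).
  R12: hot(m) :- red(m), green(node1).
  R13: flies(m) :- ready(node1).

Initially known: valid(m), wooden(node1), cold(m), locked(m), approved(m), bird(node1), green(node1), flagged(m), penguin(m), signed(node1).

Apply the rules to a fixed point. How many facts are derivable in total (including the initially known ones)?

20

[1] R2 [mammal(m) :- cold(m), flagged(m).]; R8 [active(m) :- locked(m), flagged(m).]; R11 [swims(node1) :- penguin(m), approved(m).]. ⇒ new: mammal(m), active(m), swims(node1).
[2] R7 [small(m) :- swims(node1).]; R9 [red(m) :- active(m), bird(node1).]; R10 [has_feathers(m) :- valid(m), active(m).]. ⇒ new: small(m), red(m), has_feathers(m).
[3] R1 [closed(m) :- small(m).]; R12 [hot(m) :- red(m), green(node1).]. ⇒ new: closed(m), hot(m).
[4] R3 [visible(m) :- hot(m), flagged(m).]. ⇒ new: visible(m).
[5] R5 [stale(node1) :- visible(m), small(m).]. ⇒ new: stale(node1).
Closure: {active(m), approved(m), bird(node1), closed(m), cold(m), flagged(m), green(node1), has_feathers(m), hot(m), locked(m), mammal(m), penguin(m), red(m), signed(node1), small(m), stale(node1), swims(node1), valid(m), visible(m), wooden(node1)} — 20 facts.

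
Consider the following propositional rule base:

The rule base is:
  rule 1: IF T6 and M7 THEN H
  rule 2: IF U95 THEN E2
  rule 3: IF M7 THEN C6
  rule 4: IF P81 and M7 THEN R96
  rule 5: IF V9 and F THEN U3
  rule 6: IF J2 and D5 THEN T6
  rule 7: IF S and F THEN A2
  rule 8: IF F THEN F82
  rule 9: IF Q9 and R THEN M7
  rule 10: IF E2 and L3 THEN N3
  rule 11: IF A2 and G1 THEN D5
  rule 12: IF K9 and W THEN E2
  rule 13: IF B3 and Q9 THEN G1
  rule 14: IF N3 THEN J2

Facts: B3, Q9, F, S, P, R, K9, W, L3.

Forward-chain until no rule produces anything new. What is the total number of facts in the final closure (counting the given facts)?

Round 1: rule 7 [IF S and F THEN A2]; rule 8 [IF F THEN F82]; rule 9 [IF Q9 and R THEN M7]; rule 12 [IF K9 and W THEN E2]; rule 13 [IF B3 and Q9 THEN G1]. New: A2, F82, M7, E2, G1.
Round 2: rule 3 [IF M7 THEN C6]; rule 10 [IF E2 and L3 THEN N3]; rule 11 [IF A2 and G1 THEN D5]. New: C6, N3, D5.
Round 3: rule 14 [IF N3 THEN J2]. New: J2.
Round 4: rule 6 [IF J2 and D5 THEN T6]. New: T6.
Round 5: rule 1 [IF T6 and M7 THEN H]. New: H.
Closure: {A2, B3, C6, D5, E2, F, F82, G1, H, J2, K9, L3, M7, N3, P, Q9, R, S, T6, W} — 20 facts.

20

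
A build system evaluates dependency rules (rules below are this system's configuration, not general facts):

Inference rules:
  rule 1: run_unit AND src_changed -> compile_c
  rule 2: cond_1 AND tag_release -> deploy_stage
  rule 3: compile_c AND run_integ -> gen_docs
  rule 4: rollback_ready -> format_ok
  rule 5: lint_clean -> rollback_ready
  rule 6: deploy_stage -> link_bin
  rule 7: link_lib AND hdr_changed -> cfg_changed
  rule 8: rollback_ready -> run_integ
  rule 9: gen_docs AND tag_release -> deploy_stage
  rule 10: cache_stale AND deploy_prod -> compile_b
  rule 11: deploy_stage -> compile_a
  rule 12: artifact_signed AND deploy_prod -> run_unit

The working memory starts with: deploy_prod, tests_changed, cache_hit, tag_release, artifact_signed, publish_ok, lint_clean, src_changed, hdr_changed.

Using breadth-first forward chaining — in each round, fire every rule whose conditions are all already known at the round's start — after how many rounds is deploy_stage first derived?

4

Round 1 fires rule 5, rule 12, giving rollback_ready, run_unit.
Round 2 fires rule 1, rule 4, rule 8, giving compile_c, format_ok, run_integ.
Round 3 fires rule 3, giving gen_docs.
Round 4 fires rule 9, giving deploy_stage.
deploy_stage first appears in round 4.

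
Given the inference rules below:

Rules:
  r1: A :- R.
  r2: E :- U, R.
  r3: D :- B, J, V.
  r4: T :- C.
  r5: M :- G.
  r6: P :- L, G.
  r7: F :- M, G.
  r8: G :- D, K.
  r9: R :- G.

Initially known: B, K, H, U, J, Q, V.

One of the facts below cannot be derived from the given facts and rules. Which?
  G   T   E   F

T

Round 1: r3 [D :- B, J, V.]. New: D.
Round 2: r8 [G :- D, K.]. New: G.
Round 3: r5 [M :- G.]; r9 [R :- G.]. New: M, R.
Round 4: r1 [A :- R.]; r2 [E :- U, R.]; r7 [F :- M, G.]. New: A, E, F.
Derived: E (round 4), G (round 2), F (round 4). T never appears in any round.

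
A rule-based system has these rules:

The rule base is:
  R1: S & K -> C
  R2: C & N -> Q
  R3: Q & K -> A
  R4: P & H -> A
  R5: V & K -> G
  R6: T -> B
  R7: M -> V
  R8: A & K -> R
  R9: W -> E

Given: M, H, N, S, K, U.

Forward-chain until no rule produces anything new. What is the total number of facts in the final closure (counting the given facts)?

Round 1: R1 [S & K -> C]; R7 [M -> V]. Adds C, V.
Round 2: R2 [C & N -> Q]; R5 [V & K -> G]. Adds Q, G.
Round 3: R3 [Q & K -> A]. Adds A.
Round 4: R8 [A & K -> R]. Adds R.
Closure: {A, C, G, H, K, M, N, Q, R, S, U, V} — 12 facts.

12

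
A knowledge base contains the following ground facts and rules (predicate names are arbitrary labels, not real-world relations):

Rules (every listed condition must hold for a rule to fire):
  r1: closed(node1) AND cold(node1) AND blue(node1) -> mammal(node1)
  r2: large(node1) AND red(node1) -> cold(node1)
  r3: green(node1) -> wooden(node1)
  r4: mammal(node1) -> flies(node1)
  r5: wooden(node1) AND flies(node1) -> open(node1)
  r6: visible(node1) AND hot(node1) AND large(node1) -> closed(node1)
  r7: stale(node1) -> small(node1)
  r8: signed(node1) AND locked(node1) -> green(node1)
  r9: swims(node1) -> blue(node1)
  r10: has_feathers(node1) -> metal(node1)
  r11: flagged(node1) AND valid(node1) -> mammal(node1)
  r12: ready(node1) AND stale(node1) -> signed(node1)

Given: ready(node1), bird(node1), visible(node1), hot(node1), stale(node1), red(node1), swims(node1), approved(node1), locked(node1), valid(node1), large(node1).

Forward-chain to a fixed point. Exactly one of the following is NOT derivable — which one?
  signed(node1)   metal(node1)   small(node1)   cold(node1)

metal(node1)

[1] r2 [large(node1) AND red(node1) -> cold(node1)]; r6 [visible(node1) AND hot(node1) AND large(node1) -> closed(node1)]; r7 [stale(node1) -> small(node1)]; r9 [swims(node1) -> blue(node1)]; r12 [ready(node1) AND stale(node1) -> signed(node1)]. ⇒ new: cold(node1), closed(node1), small(node1), blue(node1), signed(node1).
[2] r1 [closed(node1) AND cold(node1) AND blue(node1) -> mammal(node1)]; r8 [signed(node1) AND locked(node1) -> green(node1)]. ⇒ new: mammal(node1), green(node1).
[3] r3 [green(node1) -> wooden(node1)]; r4 [mammal(node1) -> flies(node1)]. ⇒ new: wooden(node1), flies(node1).
[4] r5 [wooden(node1) AND flies(node1) -> open(node1)]. ⇒ new: open(node1).
Derived: signed(node1) (round 1), cold(node1) (round 1), small(node1) (round 1). metal(node1) never appears in any round.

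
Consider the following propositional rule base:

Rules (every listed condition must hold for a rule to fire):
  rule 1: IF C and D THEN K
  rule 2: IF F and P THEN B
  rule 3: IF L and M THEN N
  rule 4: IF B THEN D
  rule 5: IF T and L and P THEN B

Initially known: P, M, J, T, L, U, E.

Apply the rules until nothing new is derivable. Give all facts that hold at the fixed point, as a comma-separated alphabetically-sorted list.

Round 1: rule 3 [IF L and M THEN N]; rule 5 [IF T and L and P THEN B]. Adds N, B.
Round 2: rule 4 [IF B THEN D]. Adds D.

B, D, E, J, L, M, N, P, T, U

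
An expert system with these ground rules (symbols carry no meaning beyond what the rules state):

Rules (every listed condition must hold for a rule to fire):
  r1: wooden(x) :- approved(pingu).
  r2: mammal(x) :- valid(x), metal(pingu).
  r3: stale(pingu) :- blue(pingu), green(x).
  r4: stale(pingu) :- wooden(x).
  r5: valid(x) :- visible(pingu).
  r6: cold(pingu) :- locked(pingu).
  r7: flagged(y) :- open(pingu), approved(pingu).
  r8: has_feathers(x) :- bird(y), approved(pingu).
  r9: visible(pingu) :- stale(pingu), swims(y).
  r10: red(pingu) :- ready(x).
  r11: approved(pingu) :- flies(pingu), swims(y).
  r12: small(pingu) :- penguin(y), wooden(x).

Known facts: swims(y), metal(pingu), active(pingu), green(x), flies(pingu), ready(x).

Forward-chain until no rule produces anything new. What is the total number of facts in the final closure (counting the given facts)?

Round 1: r10 [red(pingu) :- ready(x).]; r11 [approved(pingu) :- flies(pingu), swims(y).]. Adds red(pingu), approved(pingu).
Round 2: r1 [wooden(x) :- approved(pingu).]. Adds wooden(x).
Round 3: r4 [stale(pingu) :- wooden(x).]. Adds stale(pingu).
Round 4: r9 [visible(pingu) :- stale(pingu), swims(y).]. Adds visible(pingu).
Round 5: r5 [valid(x) :- visible(pingu).]. Adds valid(x).
Round 6: r2 [mammal(x) :- valid(x), metal(pingu).]. Adds mammal(x).
Closure: {active(pingu), approved(pingu), flies(pingu), green(x), mammal(x), metal(pingu), ready(x), red(pingu), stale(pingu), swims(y), valid(x), visible(pingu), wooden(x)} — 13 facts.

13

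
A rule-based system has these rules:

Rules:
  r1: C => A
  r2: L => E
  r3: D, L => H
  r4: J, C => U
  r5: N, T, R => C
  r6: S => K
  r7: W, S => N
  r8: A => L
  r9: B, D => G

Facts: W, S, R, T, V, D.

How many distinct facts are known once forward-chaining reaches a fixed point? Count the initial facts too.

Round 1: r6 [S => K]; r7 [W, S => N]. New: K, N.
Round 2: r5 [N, T, R => C]. New: C.
Round 3: r1 [C => A]. New: A.
Round 4: r8 [A => L]. New: L.
Round 5: r2 [L => E]; r3 [D, L => H]. New: E, H.
Closure: {A, C, D, E, H, K, L, N, R, S, T, V, W} — 13 facts.

13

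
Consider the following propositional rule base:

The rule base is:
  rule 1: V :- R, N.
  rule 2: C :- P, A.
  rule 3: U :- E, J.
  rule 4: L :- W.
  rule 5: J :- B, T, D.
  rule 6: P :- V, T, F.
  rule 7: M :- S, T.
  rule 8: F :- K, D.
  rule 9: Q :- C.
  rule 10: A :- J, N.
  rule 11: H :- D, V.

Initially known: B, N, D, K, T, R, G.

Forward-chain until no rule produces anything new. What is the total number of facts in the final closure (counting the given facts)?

15

[1] rule 1 [V :- R, N.]; rule 5 [J :- B, T, D.]; rule 8 [F :- K, D.]. ⇒ new: V, J, F.
[2] rule 6 [P :- V, T, F.]; rule 10 [A :- J, N.]; rule 11 [H :- D, V.]. ⇒ new: P, A, H.
[3] rule 2 [C :- P, A.]. ⇒ new: C.
[4] rule 9 [Q :- C.]. ⇒ new: Q.
Closure: {A, B, C, D, F, G, H, J, K, N, P, Q, R, T, V} — 15 facts.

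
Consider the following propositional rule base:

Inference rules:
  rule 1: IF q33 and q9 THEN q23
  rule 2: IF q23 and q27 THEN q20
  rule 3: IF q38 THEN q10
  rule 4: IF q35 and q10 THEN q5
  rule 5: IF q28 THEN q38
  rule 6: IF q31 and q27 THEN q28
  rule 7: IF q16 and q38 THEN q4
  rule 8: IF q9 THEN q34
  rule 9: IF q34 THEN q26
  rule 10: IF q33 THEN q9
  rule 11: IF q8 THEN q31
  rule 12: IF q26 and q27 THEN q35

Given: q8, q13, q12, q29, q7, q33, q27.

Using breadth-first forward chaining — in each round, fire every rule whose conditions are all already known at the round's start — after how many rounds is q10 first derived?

4

[1] rule 10 [IF q33 THEN q9]; rule 11 [IF q8 THEN q31]. ⇒ new: q9, q31.
[2] rule 1 [IF q33 and q9 THEN q23]; rule 6 [IF q31 and q27 THEN q28]; rule 8 [IF q9 THEN q34]. ⇒ new: q23, q28, q34.
[3] rule 2 [IF q23 and q27 THEN q20]; rule 5 [IF q28 THEN q38]; rule 9 [IF q34 THEN q26]. ⇒ new: q20, q38, q26.
[4] rule 3 [IF q38 THEN q10]; rule 12 [IF q26 and q27 THEN q35]. ⇒ new: q10, q35.
q10 first appears in round 4.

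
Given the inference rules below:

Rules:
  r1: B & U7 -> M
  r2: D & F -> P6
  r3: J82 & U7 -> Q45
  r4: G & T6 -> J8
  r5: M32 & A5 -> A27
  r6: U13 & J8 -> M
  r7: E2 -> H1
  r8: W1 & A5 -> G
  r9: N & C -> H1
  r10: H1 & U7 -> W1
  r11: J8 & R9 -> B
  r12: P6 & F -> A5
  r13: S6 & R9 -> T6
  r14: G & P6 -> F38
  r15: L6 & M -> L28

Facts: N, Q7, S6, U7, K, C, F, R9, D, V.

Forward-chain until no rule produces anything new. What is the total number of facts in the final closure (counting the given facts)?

20

Round 1: r2 [D & F -> P6]; r9 [N & C -> H1]; r13 [S6 & R9 -> T6]. Adds P6, H1, T6.
Round 2: r10 [H1 & U7 -> W1]; r12 [P6 & F -> A5]. Adds W1, A5.
Round 3: r8 [W1 & A5 -> G]. Adds G.
Round 4: r4 [G & T6 -> J8]; r14 [G & P6 -> F38]. Adds J8, F38.
Round 5: r11 [J8 & R9 -> B]. Adds B.
Round 6: r1 [B & U7 -> M]. Adds M.
Closure: {A5, B, C, D, F, F38, G, H1, J8, K, M, N, P6, Q7, R9, S6, T6, U7, V, W1} — 20 facts.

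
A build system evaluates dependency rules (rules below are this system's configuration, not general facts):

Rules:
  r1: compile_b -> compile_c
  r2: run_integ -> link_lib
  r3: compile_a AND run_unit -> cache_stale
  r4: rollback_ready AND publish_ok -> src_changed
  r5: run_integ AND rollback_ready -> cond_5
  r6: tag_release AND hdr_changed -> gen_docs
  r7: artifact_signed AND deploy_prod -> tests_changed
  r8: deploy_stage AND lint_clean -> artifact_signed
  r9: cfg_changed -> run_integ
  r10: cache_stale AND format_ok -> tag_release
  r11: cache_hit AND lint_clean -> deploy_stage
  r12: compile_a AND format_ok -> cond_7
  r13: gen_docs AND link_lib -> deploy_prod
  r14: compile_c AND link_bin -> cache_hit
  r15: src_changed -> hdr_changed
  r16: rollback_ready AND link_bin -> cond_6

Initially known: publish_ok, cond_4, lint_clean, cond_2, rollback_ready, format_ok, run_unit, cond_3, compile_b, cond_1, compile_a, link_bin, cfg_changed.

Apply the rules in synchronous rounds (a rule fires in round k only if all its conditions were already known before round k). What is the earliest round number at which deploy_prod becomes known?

Round 1: r1 [compile_b -> compile_c]; r3 [compile_a AND run_unit -> cache_stale]; r4 [rollback_ready AND publish_ok -> src_changed]; r9 [cfg_changed -> run_integ]; r12 [compile_a AND format_ok -> cond_7]; r16 [rollback_ready AND link_bin -> cond_6]. New: compile_c, cache_stale, src_changed, run_integ, cond_7, cond_6.
Round 2: r2 [run_integ -> link_lib]; r5 [run_integ AND rollback_ready -> cond_5]; r10 [cache_stale AND format_ok -> tag_release]; r14 [compile_c AND link_bin -> cache_hit]; r15 [src_changed -> hdr_changed]. New: link_lib, cond_5, tag_release, cache_hit, hdr_changed.
Round 3: r6 [tag_release AND hdr_changed -> gen_docs]; r11 [cache_hit AND lint_clean -> deploy_stage]. New: gen_docs, deploy_stage.
Round 4: r8 [deploy_stage AND lint_clean -> artifact_signed]; r13 [gen_docs AND link_lib -> deploy_prod]. New: artifact_signed, deploy_prod.
deploy_prod first appears in round 4.

4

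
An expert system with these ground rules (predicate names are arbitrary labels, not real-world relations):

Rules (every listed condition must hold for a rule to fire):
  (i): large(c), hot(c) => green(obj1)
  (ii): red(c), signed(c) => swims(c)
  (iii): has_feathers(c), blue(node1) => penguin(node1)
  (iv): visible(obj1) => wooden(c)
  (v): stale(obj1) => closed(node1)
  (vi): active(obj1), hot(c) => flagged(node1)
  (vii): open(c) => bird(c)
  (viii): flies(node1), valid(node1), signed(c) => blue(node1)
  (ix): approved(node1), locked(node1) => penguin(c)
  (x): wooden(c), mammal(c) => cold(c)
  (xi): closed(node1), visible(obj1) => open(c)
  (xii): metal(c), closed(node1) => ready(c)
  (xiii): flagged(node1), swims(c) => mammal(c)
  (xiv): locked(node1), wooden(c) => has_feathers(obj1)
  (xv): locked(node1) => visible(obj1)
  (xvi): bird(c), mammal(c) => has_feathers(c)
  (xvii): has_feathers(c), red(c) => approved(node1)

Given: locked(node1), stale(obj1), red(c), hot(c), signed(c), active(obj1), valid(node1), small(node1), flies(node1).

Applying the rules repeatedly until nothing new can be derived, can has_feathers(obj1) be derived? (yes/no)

yes

Round 1: (ii) [red(c), signed(c) => swims(c)]; (v) [stale(obj1) => closed(node1)]; (vi) [active(obj1), hot(c) => flagged(node1)]; (viii) [flies(node1), valid(node1), signed(c) => blue(node1)]; (xv) [locked(node1) => visible(obj1)]. New: swims(c), closed(node1), flagged(node1), blue(node1), visible(obj1).
Round 2: (iv) [visible(obj1) => wooden(c)]; (xi) [closed(node1), visible(obj1) => open(c)]; (xiii) [flagged(node1), swims(c) => mammal(c)]. New: wooden(c), open(c), mammal(c).
Round 3: (vii) [open(c) => bird(c)]; (x) [wooden(c), mammal(c) => cold(c)]; (xiv) [locked(node1), wooden(c) => has_feathers(obj1)]. New: bird(c), cold(c), has_feathers(obj1).
Round 4: (xvi) [bird(c), mammal(c) => has_feathers(c)]. New: has_feathers(c).
Round 5: (iii) [has_feathers(c), blue(node1) => penguin(node1)]; (xvii) [has_feathers(c), red(c) => approved(node1)]. New: penguin(node1), approved(node1).
Round 6: (ix) [approved(node1), locked(node1) => penguin(c)]. New: penguin(c).
has_feathers(obj1) appears in round 3, so it is derivable.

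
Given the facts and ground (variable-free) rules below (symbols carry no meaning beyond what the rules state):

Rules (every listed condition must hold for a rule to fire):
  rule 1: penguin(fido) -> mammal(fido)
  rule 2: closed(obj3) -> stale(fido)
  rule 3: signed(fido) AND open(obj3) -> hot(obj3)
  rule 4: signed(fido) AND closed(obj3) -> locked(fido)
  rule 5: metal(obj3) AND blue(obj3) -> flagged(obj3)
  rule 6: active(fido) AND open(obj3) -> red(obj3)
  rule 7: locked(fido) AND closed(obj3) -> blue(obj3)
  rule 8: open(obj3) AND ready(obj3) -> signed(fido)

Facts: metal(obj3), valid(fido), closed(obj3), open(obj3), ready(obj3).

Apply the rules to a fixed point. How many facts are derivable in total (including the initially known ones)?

11

Round 1 fires rule 2, rule 8, giving stale(fido), signed(fido).
Round 2 fires rule 3, rule 4, giving hot(obj3), locked(fido).
Round 3 fires rule 7, giving blue(obj3).
Round 4 fires rule 5, giving flagged(obj3).
Closure: {blue(obj3), closed(obj3), flagged(obj3), hot(obj3), locked(fido), metal(obj3), open(obj3), ready(obj3), signed(fido), stale(fido), valid(fido)} — 11 facts.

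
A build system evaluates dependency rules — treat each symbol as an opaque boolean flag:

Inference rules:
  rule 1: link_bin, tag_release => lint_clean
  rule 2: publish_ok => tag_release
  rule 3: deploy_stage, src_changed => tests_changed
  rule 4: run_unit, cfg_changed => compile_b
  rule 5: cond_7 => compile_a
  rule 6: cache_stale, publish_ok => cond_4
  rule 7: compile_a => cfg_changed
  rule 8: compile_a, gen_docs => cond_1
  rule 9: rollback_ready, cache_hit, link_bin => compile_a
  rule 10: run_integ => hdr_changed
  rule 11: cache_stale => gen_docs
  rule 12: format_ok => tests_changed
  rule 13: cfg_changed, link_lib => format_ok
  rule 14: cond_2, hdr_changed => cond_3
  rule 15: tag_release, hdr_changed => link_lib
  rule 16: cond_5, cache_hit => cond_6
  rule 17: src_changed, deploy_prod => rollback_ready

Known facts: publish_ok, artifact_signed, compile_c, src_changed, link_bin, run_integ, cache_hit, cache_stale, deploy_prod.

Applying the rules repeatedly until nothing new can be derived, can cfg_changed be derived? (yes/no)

[1] rule 2 [publish_ok => tag_release]; rule 6 [cache_stale, publish_ok => cond_4]; rule 10 [run_integ => hdr_changed]; rule 11 [cache_stale => gen_docs]; rule 17 [src_changed, deploy_prod => rollback_ready]. ⇒ new: tag_release, cond_4, hdr_changed, gen_docs, rollback_ready.
[2] rule 1 [link_bin, tag_release => lint_clean]; rule 9 [rollback_ready, cache_hit, link_bin => compile_a]; rule 15 [tag_release, hdr_changed => link_lib]. ⇒ new: lint_clean, compile_a, link_lib.
[3] rule 7 [compile_a => cfg_changed]; rule 8 [compile_a, gen_docs => cond_1]. ⇒ new: cfg_changed, cond_1.
[4] rule 13 [cfg_changed, link_lib => format_ok]. ⇒ new: format_ok.
[5] rule 12 [format_ok => tests_changed]. ⇒ new: tests_changed.
cfg_changed appears in round 3, so it is derivable.

yes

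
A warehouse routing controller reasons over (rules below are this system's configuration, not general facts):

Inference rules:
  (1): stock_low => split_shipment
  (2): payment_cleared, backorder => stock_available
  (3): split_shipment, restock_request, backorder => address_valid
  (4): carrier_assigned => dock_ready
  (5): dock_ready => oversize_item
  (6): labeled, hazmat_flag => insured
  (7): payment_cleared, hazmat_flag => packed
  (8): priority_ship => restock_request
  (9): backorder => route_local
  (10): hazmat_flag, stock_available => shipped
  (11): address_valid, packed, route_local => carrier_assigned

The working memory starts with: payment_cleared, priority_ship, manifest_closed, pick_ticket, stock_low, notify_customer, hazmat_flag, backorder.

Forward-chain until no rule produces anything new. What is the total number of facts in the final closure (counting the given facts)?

Round 1 fires (1), (2), (7), (8), (9), giving split_shipment, stock_available, packed, restock_request, route_local.
Round 2 fires (3), (10), giving address_valid, shipped.
Round 3 fires (11), giving carrier_assigned.
Round 4 fires (4), giving dock_ready.
Round 5 fires (5), giving oversize_item.
Closure: {address_valid, backorder, carrier_assigned, dock_ready, hazmat_flag, manifest_closed, notify_customer, oversize_item, packed, payment_cleared, pick_ticket, priority_ship, restock_request, route_local, shipped, split_shipment, stock_available, stock_low} — 18 facts.

18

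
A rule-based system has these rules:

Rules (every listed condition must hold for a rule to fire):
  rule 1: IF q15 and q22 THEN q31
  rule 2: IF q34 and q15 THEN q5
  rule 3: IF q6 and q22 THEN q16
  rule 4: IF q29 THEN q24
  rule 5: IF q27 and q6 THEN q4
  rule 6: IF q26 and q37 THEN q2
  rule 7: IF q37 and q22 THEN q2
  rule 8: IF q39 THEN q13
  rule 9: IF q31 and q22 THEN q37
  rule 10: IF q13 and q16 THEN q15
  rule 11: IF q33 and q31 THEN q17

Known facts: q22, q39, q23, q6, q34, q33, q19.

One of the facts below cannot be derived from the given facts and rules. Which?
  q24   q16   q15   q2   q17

Round 1: rule 3 [IF q6 and q22 THEN q16]; rule 8 [IF q39 THEN q13]. Adds q16, q13.
Round 2: rule 10 [IF q13 and q16 THEN q15]. Adds q15.
Round 3: rule 1 [IF q15 and q22 THEN q31]; rule 2 [IF q34 and q15 THEN q5]. Adds q31, q5.
Round 4: rule 9 [IF q31 and q22 THEN q37]; rule 11 [IF q33 and q31 THEN q17]. Adds q37, q17.
Round 5: rule 7 [IF q37 and q22 THEN q2]. Adds q2.
Derived: q15 (round 2), q17 (round 4), q2 (round 5), q16 (round 1). q24 never appears in any round.

q24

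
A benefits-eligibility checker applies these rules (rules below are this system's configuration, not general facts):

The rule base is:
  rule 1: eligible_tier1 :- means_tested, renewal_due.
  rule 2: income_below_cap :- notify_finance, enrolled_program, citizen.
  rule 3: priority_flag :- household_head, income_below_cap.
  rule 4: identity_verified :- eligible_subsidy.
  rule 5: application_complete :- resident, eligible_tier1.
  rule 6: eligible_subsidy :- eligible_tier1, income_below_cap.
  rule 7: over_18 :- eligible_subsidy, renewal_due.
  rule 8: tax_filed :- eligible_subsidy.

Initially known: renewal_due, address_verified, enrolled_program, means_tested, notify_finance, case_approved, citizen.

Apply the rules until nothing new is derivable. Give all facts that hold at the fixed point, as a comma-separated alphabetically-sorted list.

Round 1: rule 1 [eligible_tier1 :- means_tested, renewal_due.]; rule 2 [income_below_cap :- notify_finance, enrolled_program, citizen.]. Adds eligible_tier1, income_below_cap.
Round 2: rule 6 [eligible_subsidy :- eligible_tier1, income_below_cap.]. Adds eligible_subsidy.
Round 3: rule 4 [identity_verified :- eligible_subsidy.]; rule 7 [over_18 :- eligible_subsidy, renewal_due.]; rule 8 [tax_filed :- eligible_subsidy.]. Adds identity_verified, over_18, tax_filed.

address_verified, case_approved, citizen, eligible_subsidy, eligible_tier1, enrolled_program, identity_verified, income_below_cap, means_tested, notify_finance, over_18, renewal_due, tax_filed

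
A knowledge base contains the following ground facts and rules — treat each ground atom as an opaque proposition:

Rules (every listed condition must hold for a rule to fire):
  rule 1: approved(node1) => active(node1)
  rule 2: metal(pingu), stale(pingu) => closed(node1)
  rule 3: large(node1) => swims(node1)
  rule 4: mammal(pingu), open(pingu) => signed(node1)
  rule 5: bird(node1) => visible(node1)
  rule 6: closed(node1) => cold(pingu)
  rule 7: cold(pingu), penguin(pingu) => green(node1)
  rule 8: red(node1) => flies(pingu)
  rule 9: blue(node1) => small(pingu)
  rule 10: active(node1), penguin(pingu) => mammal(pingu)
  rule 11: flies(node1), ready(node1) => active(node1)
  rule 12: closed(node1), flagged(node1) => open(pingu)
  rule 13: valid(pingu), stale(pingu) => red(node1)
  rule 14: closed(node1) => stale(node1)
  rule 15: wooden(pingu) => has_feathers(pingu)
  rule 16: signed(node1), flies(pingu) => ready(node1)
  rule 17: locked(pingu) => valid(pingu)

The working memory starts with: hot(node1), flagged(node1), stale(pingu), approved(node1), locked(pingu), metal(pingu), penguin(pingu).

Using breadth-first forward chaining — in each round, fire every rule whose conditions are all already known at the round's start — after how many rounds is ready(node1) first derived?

[1] rule 1 [approved(node1) => active(node1)]; rule 2 [metal(pingu), stale(pingu) => closed(node1)]; rule 17 [locked(pingu) => valid(pingu)]. ⇒ new: active(node1), closed(node1), valid(pingu).
[2] rule 6 [closed(node1) => cold(pingu)]; rule 10 [active(node1), penguin(pingu) => mammal(pingu)]; rule 12 [closed(node1), flagged(node1) => open(pingu)]; rule 13 [valid(pingu), stale(pingu) => red(node1)]; rule 14 [closed(node1) => stale(node1)]. ⇒ new: cold(pingu), mammal(pingu), open(pingu), red(node1), stale(node1).
[3] rule 4 [mammal(pingu), open(pingu) => signed(node1)]; rule 7 [cold(pingu), penguin(pingu) => green(node1)]; rule 8 [red(node1) => flies(pingu)]. ⇒ new: signed(node1), green(node1), flies(pingu).
[4] rule 16 [signed(node1), flies(pingu) => ready(node1)]. ⇒ new: ready(node1).
ready(node1) first appears in round 4.

4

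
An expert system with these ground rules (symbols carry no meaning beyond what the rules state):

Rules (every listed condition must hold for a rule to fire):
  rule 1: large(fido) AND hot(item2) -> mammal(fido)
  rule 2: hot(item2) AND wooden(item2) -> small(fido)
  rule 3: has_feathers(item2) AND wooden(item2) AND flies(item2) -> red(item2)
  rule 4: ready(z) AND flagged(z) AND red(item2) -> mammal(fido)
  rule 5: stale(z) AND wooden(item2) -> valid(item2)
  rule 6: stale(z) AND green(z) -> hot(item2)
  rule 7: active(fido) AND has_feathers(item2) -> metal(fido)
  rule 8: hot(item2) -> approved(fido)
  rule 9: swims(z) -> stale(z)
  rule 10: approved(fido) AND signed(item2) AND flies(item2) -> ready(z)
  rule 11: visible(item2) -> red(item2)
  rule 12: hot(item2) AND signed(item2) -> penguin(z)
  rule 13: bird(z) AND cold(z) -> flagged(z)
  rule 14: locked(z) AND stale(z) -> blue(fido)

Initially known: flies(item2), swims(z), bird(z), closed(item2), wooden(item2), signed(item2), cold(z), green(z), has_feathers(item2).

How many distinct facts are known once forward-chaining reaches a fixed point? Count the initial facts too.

19

Round 1: rule 3 [has_feathers(item2) AND wooden(item2) AND flies(item2) -> red(item2)]; rule 9 [swims(z) -> stale(z)]; rule 13 [bird(z) AND cold(z) -> flagged(z)]. Adds red(item2), stale(z), flagged(z).
Round 2: rule 5 [stale(z) AND wooden(item2) -> valid(item2)]; rule 6 [stale(z) AND green(z) -> hot(item2)]. Adds valid(item2), hot(item2).
Round 3: rule 2 [hot(item2) AND wooden(item2) -> small(fido)]; rule 8 [hot(item2) -> approved(fido)]; rule 12 [hot(item2) AND signed(item2) -> penguin(z)]. Adds small(fido), approved(fido), penguin(z).
Round 4: rule 10 [approved(fido) AND signed(item2) AND flies(item2) -> ready(z)]. Adds ready(z).
Round 5: rule 4 [ready(z) AND flagged(z) AND red(item2) -> mammal(fido)]. Adds mammal(fido).
Closure: {approved(fido), bird(z), closed(item2), cold(z), flagged(z), flies(item2), green(z), has_feathers(item2), hot(item2), mammal(fido), penguin(z), ready(z), red(item2), signed(item2), small(fido), stale(z), swims(z), valid(item2), wooden(item2)} — 19 facts.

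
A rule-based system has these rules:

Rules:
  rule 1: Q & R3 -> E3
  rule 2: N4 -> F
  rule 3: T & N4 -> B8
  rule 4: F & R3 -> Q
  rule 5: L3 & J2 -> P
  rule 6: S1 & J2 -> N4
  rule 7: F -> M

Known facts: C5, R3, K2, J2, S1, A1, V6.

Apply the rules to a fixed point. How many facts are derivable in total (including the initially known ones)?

12

Round 1: rule 6 [S1 & J2 -> N4]. Adds N4.
Round 2: rule 2 [N4 -> F]. Adds F.
Round 3: rule 4 [F & R3 -> Q]; rule 7 [F -> M]. Adds Q, M.
Round 4: rule 1 [Q & R3 -> E3]. Adds E3.
Closure: {A1, C5, E3, F, J2, K2, M, N4, Q, R3, S1, V6} — 12 facts.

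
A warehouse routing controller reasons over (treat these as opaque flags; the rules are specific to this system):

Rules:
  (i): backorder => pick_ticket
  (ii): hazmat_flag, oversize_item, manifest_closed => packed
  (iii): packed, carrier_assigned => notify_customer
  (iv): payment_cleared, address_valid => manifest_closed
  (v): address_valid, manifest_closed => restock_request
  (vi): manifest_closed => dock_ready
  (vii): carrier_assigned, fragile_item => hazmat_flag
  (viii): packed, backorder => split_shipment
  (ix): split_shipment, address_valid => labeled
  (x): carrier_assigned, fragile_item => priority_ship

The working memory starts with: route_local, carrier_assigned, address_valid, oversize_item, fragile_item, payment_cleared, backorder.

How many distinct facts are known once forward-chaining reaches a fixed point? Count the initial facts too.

Round 1: (i) [backorder => pick_ticket]; (iv) [payment_cleared, address_valid => manifest_closed]; (vii) [carrier_assigned, fragile_item => hazmat_flag]; (x) [carrier_assigned, fragile_item => priority_ship]. Adds pick_ticket, manifest_closed, hazmat_flag, priority_ship.
Round 2: (ii) [hazmat_flag, oversize_item, manifest_closed => packed]; (v) [address_valid, manifest_closed => restock_request]; (vi) [manifest_closed => dock_ready]. Adds packed, restock_request, dock_ready.
Round 3: (iii) [packed, carrier_assigned => notify_customer]; (viii) [packed, backorder => split_shipment]. Adds notify_customer, split_shipment.
Round 4: (ix) [split_shipment, address_valid => labeled]. Adds labeled.
Closure: {address_valid, backorder, carrier_assigned, dock_ready, fragile_item, hazmat_flag, labeled, manifest_closed, notify_customer, oversize_item, packed, payment_cleared, pick_ticket, priority_ship, restock_request, route_local, split_shipment} — 17 facts.

17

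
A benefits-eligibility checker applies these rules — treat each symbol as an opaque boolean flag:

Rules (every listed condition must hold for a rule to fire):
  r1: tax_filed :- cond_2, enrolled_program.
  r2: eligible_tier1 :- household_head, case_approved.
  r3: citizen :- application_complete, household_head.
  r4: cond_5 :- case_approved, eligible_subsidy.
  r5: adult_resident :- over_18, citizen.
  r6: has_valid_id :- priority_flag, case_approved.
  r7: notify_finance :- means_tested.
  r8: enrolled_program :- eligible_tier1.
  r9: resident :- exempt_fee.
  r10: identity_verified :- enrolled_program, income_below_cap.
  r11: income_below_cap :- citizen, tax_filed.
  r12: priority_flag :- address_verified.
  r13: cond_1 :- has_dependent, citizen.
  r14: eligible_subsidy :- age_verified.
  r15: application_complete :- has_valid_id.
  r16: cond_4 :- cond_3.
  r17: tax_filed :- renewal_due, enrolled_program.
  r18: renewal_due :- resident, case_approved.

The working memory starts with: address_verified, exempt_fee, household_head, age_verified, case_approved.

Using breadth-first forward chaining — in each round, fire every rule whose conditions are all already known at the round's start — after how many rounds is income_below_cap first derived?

5

Round 1 fires r2, r9, r12, r14, giving eligible_tier1, resident, priority_flag, eligible_subsidy.
Round 2 fires r4, r6, r8, r18, giving cond_5, has_valid_id, enrolled_program, renewal_due.
Round 3 fires r15, r17, giving application_complete, tax_filed.
Round 4 fires r3, giving citizen.
Round 5 fires r11, giving income_below_cap.
income_below_cap first appears in round 5.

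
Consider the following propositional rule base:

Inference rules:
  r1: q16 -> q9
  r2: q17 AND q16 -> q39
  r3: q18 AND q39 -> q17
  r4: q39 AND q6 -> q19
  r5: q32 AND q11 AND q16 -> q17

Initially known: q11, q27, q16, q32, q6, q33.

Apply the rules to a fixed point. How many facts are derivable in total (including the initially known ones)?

10

Round 1 fires r1, r5, giving q9, q17.
Round 2 fires r2, giving q39.
Round 3 fires r4, giving q19.
Closure: {q11, q16, q17, q19, q27, q32, q33, q39, q6, q9} — 10 facts.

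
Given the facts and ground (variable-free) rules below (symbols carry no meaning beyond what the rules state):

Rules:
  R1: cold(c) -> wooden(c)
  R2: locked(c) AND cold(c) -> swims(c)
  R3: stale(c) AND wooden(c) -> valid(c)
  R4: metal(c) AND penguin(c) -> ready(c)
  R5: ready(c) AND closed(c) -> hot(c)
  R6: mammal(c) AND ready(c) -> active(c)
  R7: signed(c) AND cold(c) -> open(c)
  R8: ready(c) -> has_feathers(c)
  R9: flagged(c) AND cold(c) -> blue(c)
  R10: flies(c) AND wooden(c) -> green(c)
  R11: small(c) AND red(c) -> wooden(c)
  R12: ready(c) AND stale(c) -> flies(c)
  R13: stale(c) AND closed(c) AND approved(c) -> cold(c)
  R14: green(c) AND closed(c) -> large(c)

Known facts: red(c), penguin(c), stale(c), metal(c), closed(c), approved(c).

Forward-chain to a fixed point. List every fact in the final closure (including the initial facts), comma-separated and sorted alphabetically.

Round 1: R4 [metal(c) AND penguin(c) -> ready(c)]; R13 [stale(c) AND closed(c) AND approved(c) -> cold(c)]. New: ready(c), cold(c).
Round 2: R1 [cold(c) -> wooden(c)]; R5 [ready(c) AND closed(c) -> hot(c)]; R8 [ready(c) -> has_feathers(c)]; R12 [ready(c) AND stale(c) -> flies(c)]. New: wooden(c), hot(c), has_feathers(c), flies(c).
Round 3: R3 [stale(c) AND wooden(c) -> valid(c)]; R10 [flies(c) AND wooden(c) -> green(c)]. New: valid(c), green(c).
Round 4: R14 [green(c) AND closed(c) -> large(c)]. New: large(c).

approved(c), closed(c), cold(c), flies(c), green(c), has_feathers(c), hot(c), large(c), metal(c), penguin(c), ready(c), red(c), stale(c), valid(c), wooden(c)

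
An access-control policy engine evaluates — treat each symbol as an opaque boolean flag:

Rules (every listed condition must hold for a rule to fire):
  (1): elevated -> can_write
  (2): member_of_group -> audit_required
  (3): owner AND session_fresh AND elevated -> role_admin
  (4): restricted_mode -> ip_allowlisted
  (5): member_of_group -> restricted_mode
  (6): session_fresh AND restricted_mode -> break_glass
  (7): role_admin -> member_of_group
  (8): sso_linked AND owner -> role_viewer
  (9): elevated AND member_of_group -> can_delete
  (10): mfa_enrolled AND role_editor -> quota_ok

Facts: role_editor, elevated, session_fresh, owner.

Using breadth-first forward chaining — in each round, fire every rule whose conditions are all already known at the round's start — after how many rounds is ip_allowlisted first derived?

4

[1] (1) [elevated -> can_write]; (3) [owner AND session_fresh AND elevated -> role_admin]. ⇒ new: can_write, role_admin.
[2] (7) [role_admin -> member_of_group]. ⇒ new: member_of_group.
[3] (2) [member_of_group -> audit_required]; (5) [member_of_group -> restricted_mode]; (9) [elevated AND member_of_group -> can_delete]. ⇒ new: audit_required, restricted_mode, can_delete.
[4] (4) [restricted_mode -> ip_allowlisted]; (6) [session_fresh AND restricted_mode -> break_glass]. ⇒ new: ip_allowlisted, break_glass.
ip_allowlisted first appears in round 4.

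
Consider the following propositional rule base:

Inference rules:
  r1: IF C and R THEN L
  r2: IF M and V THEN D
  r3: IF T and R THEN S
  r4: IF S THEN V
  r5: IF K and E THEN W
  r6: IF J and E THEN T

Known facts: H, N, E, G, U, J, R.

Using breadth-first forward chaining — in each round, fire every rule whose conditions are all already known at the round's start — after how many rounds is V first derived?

3

Round 1: r6 [IF J and E THEN T]. Adds T.
Round 2: r3 [IF T and R THEN S]. Adds S.
Round 3: r4 [IF S THEN V]. Adds V.
V first appears in round 3.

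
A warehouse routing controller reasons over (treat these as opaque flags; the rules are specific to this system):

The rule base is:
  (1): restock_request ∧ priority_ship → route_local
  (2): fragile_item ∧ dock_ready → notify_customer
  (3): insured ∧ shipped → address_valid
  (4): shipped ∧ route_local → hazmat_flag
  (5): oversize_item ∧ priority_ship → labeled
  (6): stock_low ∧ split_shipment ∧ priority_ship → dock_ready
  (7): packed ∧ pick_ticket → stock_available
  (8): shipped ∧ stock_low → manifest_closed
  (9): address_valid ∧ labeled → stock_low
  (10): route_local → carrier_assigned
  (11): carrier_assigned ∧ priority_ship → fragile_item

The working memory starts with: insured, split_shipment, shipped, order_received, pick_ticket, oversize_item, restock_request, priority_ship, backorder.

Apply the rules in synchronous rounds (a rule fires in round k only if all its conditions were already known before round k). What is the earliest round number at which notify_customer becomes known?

4

[1] (1) [restock_request ∧ priority_ship → route_local]; (3) [insured ∧ shipped → address_valid]; (5) [oversize_item ∧ priority_ship → labeled]. ⇒ new: route_local, address_valid, labeled.
[2] (4) [shipped ∧ route_local → hazmat_flag]; (9) [address_valid ∧ labeled → stock_low]; (10) [route_local → carrier_assigned]. ⇒ new: hazmat_flag, stock_low, carrier_assigned.
[3] (6) [stock_low ∧ split_shipment ∧ priority_ship → dock_ready]; (8) [shipped ∧ stock_low → manifest_closed]; (11) [carrier_assigned ∧ priority_ship → fragile_item]. ⇒ new: dock_ready, manifest_closed, fragile_item.
[4] (2) [fragile_item ∧ dock_ready → notify_customer]. ⇒ new: notify_customer.
notify_customer first appears in round 4.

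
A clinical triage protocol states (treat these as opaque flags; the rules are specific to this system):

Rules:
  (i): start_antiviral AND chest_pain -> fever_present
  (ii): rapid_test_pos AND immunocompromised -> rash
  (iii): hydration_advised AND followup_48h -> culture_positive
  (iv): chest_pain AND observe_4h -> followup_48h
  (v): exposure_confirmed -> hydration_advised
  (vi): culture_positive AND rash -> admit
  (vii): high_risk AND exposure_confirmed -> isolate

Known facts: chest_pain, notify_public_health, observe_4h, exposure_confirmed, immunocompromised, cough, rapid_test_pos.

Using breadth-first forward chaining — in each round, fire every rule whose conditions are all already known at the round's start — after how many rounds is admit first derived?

3

Round 1 fires (ii), (iv), (v), giving rash, followup_48h, hydration_advised.
Round 2 fires (iii), giving culture_positive.
Round 3 fires (vi), giving admit.
admit first appears in round 3.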